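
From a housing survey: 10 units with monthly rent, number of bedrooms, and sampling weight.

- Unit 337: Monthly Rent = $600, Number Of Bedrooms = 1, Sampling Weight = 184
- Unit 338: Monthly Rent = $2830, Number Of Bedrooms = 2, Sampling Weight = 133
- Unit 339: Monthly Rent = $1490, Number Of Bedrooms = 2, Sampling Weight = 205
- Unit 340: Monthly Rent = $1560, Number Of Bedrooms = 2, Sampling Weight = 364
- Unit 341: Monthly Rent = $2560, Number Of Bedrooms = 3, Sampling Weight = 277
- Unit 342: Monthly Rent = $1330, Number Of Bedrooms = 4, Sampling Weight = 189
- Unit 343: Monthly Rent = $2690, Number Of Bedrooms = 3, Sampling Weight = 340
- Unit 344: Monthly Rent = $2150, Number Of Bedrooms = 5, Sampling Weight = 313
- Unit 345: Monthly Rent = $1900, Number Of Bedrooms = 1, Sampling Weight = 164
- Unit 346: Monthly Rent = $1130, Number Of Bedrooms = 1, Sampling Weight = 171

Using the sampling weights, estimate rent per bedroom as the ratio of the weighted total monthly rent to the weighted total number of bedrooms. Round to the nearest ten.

Σ wᵢ·y = 600×184 + 2830×133 + 1490×205 + 1560×364 + 2560×277 + 1330×189 + 2690×340 + 2150×313 + 1900×164 + 1130×171
  = 110400 + 376390 + 305450 + 567840 + 709120 + 251370 + 914600 + 672950 + 311600 + 193230 = 4412950
Σ wᵢ·x = 1×184 + 2×133 + 2×205 + 2×364 + 3×277 + 4×189 + 3×340 + 5×313 + 1×164 + 1×171
  = 184 + 266 + 410 + 728 + 831 + 756 + 1020 + 1565 + 164 + 171 = 6095
Ratio = 4412950 / 6095 = 724.02789

720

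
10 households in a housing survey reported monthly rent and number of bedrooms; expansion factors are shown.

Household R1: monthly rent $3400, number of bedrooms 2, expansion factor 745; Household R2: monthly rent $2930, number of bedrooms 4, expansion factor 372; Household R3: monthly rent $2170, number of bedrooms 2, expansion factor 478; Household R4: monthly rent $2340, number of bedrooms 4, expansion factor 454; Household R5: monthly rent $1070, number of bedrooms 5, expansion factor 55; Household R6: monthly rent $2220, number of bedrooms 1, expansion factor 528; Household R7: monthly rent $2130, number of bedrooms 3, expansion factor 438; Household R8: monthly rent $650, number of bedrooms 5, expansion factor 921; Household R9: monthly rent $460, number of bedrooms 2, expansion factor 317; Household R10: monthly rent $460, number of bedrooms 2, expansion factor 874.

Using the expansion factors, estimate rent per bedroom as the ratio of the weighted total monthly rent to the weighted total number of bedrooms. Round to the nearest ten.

Σ wᵢ·y = 3400×745 + 2930×372 + 2170×478 + 2340×454 + 1070×55 + 2220×528 + 2130×438 + 650×921 + 460×317 + 460×874
  = 2533000 + 1089960 + 1037260 + 1062360 + 58850 + 1172160 + 932940 + 598650 + 145820 + 402040 = 9033040
Σ wᵢ·x = 2×745 + 4×372 + 2×478 + 4×454 + 5×55 + 1×528 + 3×438 + 5×921 + 2×317 + 2×874
  = 14854
Ratio = 9033040 / 14854 = 608.12172

610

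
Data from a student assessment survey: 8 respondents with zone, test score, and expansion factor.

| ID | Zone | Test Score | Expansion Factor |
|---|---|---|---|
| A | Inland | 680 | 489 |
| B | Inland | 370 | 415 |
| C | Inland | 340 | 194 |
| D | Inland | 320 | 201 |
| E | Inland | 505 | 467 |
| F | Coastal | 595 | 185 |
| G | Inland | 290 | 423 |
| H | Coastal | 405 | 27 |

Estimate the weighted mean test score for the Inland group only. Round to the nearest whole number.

Inland rows: A, B, C, D, E, G
Weighted sum = 680×489 + 370×415 + 340×194 + 320×201 + 505×467 + 290×423
  = 332520 + 153550 + 65960 + 64320 + 235835 + 122670 = 974855
Sum of weights = 489 + 415 + 194 + 201 + 467 + 423 = 2189
Weighted mean = 974855 / 2189 = 445.34262

445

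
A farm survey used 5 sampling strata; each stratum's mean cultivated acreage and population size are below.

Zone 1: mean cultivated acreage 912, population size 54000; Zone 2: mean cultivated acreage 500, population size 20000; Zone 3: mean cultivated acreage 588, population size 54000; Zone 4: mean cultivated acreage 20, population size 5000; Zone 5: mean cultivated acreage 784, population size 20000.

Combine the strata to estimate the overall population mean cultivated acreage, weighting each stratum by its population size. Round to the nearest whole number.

698

Σ Nₕ·x̄ₕ = 912×54000 + 500×20000 + 588×54000 + 20×5000 + 784×20000
  = 49248000 + 10000000 + 31752000 + 100000 + 15680000 = 106780000
Σ Nₕ = 54000 + 20000 + 54000 + 5000 + 20000 = 153000
Overall mean = 106780000 / 153000 = 697.9085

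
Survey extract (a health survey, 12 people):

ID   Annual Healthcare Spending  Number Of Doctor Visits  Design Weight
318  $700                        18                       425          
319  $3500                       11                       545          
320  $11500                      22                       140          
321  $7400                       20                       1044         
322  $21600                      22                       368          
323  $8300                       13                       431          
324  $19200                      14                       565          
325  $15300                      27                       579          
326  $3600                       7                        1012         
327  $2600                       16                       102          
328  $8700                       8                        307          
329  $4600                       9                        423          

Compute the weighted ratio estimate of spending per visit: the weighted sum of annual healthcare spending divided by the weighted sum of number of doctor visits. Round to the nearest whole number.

Σ wᵢ·y = 700×425 + 3500×545 + 11500×140 + 7400×1044 + 21600×368 + 8300×431 + 19200×565 + 15300×579 + 3600×1012 + 2600×102 + 8700×307 + 4600×423
  = 297500 + 1907500 + 1610000 + 7725600 + 7948800 + 3577300 + 10848000 + 8858700 + 3643200 + 265200 + 2670900 + 1945800 = 51298500
Σ wᵢ·x = 89826
Ratio = 51298500 / 89826 = 571.08744

571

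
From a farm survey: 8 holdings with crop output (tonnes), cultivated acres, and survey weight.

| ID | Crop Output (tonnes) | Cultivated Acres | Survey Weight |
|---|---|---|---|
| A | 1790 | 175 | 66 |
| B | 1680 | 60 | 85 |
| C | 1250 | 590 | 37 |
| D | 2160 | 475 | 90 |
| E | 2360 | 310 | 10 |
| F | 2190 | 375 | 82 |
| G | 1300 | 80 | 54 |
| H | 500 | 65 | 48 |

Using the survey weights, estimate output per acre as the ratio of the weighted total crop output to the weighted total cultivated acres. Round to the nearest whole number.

Σ wᵢ·y = 1790×66 + 1680×85 + 1250×37 + 2160×90 + 2360×10 + 2190×82 + 1300×54 + 500×48
  = 118140 + 142800 + 46250 + 194400 + 23600 + 179580 + 70200 + 24000 = 798970
Σ wᵢ·x = 122520
Ratio = 798970 / 122520 = 6.5211394

7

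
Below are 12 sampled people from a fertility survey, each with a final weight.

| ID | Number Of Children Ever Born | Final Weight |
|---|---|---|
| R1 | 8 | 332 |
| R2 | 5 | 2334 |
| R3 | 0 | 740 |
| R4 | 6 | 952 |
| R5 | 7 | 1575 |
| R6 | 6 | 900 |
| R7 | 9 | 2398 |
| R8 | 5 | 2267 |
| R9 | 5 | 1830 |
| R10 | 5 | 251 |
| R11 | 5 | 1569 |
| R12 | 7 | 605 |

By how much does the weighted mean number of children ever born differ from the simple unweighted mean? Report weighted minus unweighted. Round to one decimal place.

Unweighted sum = 8 + 5 + 0 + 6 + 7 + 6 + 9 + 5 + 5 + 5 + 5 + 7 = 68
Unweighted mean = 68 / 12 = 5.6666667
Weighted sum = 8×332 + 5×2334 + 0×740 + 6×952 + 7×1575 + 6×900 + 9×2398 + 5×2267 + 5×1830 + 5×251 + 5×1569 + 7×605
  = 2656 + 11670 + 0 + 5712 + 11025 + 5400 + 21582 + 11335 + 9150 + 1255 + 7845 + 4235 = 91865
Sum of weights = 332 + 2334 + 740 + 952 + 1575 + 900 + 2398 + 2267 + 1830 + 251 + 1569 + 605 = 15753
Weighted mean = 91865 / 15753 = 5.8315876
Difference (weighted minus unweighted) = 0.16492097

0.2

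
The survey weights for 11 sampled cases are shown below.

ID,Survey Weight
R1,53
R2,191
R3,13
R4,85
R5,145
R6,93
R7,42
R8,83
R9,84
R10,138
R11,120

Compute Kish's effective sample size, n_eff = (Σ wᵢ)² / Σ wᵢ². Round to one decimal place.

Σ wᵢ = 53 + 191 + 13 + 85 + 145 + 93 + 42 + 83 + 84 + 138 + 120 = 1047
Σ wᵢ² = 125511
n_eff = 1047² / 125511 = 1096209 / 125511 = 8.7339675

8.7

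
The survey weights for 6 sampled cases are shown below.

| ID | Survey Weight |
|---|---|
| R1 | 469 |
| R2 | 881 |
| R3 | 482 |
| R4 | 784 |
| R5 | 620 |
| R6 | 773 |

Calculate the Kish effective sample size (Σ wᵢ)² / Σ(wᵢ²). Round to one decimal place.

Σ wᵢ = 469 + 881 + 482 + 784 + 620 + 773 = 4009
Σ wᵢ² = 219961 + 776161 + 232324 + 614656 + 384400 + 597529 = 2825031
n_eff = 4009² / 2825031 = 16072081 / 2825031 = 5.6891698

5.7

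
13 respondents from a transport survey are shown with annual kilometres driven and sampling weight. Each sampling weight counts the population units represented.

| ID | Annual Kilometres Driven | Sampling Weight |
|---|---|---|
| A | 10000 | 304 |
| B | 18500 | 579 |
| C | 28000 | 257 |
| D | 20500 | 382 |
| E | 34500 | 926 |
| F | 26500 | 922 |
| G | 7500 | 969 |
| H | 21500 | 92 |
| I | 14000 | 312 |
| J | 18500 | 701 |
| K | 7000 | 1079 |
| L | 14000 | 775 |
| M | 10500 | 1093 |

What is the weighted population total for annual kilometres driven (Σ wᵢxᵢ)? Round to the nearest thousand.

141620000

Weighted total = 141620000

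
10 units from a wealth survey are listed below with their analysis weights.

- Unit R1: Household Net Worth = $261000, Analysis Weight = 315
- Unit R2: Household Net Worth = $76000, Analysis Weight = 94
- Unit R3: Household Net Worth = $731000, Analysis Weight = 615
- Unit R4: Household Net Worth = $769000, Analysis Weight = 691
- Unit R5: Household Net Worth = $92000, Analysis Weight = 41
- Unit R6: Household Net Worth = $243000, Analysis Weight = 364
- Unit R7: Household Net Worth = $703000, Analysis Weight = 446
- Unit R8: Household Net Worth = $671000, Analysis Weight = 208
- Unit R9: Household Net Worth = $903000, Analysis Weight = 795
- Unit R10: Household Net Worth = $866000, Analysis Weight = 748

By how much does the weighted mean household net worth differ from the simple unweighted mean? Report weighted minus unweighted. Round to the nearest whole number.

Unweighted sum = 5315000
Unweighted mean = 5315000 / 10 = 531500
Weighted sum = 261000×315 + 76000×94 + 731000×615 + 769000×691 + 92000×41 + 243000×364 + 703000×446 + 671000×208 + 903000×795 + 866000×748
  = 82215000 + 7144000 + 449565000 + 531379000 + 3772000 + 88452000 + 313538000 + 139568000 + 717885000 + 647768000 = 2981286000
Sum of weights = 315 + 94 + 615 + 691 + 41 + 364 + 446 + 208 + 795 + 748 = 4317
Weighted mean = 2981286000 / 4317 = 690592.08
Difference (weighted minus unweighted) = 159092.08

159092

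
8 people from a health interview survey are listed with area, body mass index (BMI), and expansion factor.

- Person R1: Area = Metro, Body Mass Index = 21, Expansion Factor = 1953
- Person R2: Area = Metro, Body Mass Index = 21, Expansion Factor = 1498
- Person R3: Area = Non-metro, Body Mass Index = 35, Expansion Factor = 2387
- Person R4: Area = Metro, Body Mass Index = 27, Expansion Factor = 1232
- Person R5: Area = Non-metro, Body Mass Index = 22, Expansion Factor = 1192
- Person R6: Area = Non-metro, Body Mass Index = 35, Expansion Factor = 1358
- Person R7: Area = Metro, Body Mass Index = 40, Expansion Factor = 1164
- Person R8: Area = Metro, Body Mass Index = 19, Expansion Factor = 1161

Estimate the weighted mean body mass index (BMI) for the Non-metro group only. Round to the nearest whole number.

Non-metro rows: R3, R5, R6
Weighted sum = 35×2387 + 22×1192 + 35×1358
  = 83545 + 26224 + 47530 = 157299
Sum of weights = 2387 + 1192 + 1358 = 4937
Weighted mean = 157299 / 4937 = 31.861252

32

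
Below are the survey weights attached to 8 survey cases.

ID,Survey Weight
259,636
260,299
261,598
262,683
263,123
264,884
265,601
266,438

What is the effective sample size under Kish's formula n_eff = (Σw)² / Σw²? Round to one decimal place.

6.8

Σ wᵢ = 636 + 299 + 598 + 683 + 123 + 884 + 601 + 438 = 4262
Σ wᵢ² = 404496 + 89401 + 357604 + 466489 + 15129 + 781456 + 361201 + 191844 = 2667620
n_eff = 4262² / 2667620 = 18164644 / 2667620 = 6.8093072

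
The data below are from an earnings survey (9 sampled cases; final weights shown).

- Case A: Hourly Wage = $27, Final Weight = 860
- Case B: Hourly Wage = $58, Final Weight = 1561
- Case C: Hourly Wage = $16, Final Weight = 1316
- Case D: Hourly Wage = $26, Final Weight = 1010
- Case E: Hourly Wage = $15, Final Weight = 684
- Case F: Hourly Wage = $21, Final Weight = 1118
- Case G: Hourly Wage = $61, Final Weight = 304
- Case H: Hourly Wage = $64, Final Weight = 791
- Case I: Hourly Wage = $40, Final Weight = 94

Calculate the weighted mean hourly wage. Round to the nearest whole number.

Weighted sum = 27×860 + 58×1561 + 16×1316 + 26×1010 + 15×684 + 21×1118 + 61×304 + 64×791 + 40×94
  = 23220 + 90538 + 21056 + 26260 + 10260 + 23478 + 18544 + 50624 + 3760 = 267740
Sum of weights = 860 + 1561 + 1316 + 1010 + 684 + 1118 + 304 + 791 + 94 = 7738
Weighted mean = 267740 / 7738 = 34.600672

35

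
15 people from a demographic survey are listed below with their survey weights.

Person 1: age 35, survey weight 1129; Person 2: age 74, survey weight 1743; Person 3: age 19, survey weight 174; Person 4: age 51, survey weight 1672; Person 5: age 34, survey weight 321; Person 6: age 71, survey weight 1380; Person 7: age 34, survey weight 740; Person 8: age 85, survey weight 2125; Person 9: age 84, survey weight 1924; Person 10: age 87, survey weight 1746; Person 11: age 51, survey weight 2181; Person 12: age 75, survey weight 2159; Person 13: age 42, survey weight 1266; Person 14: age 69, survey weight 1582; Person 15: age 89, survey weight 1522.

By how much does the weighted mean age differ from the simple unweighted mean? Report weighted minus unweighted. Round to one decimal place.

7.2

Unweighted sum = 900
Unweighted mean = 900 / 15 = 60
Weighted sum = 1456216
Sum of weights = 21664
Weighted mean = 1456216 / 21664 = 67.218242
Difference (weighted minus unweighted) = 7.2182422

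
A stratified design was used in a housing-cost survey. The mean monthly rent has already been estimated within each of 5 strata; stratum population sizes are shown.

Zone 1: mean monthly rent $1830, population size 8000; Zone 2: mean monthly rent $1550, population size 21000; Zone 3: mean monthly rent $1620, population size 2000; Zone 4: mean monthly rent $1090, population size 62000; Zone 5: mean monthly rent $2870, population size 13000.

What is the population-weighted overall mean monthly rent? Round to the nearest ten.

Σ Nₕ·x̄ₕ = 1830×8000 + 1550×21000 + 1620×2000 + 1090×62000 + 2870×13000
  = 14640000 + 32550000 + 3240000 + 67580000 + 37310000 = 155320000
Σ Nₕ = 106000
Overall mean = 155320000 / 106000 = 1465.283

1470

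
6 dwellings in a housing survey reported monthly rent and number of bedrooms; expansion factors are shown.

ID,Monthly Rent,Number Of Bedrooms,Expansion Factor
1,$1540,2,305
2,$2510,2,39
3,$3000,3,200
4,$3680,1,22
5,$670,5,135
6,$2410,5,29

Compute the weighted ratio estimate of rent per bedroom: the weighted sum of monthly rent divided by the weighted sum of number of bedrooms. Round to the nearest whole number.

Σ wᵢ·y = 1540×305 + 2510×39 + 3000×200 + 3680×22 + 670×135 + 2410×29
  = 469700 + 97890 + 600000 + 80960 + 90450 + 69890 = 1408890
Σ wᵢ·x = 2×305 + 2×39 + 3×200 + 1×22 + 5×135 + 5×29
  = 610 + 78 + 600 + 22 + 675 + 145 = 2130
Ratio = 1408890 / 2130 = 661.4507

661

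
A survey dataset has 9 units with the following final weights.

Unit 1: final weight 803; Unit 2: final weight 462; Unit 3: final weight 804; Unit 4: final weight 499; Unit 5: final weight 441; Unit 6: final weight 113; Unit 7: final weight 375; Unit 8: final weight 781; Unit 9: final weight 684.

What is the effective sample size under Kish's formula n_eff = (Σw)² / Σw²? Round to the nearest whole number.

8

Σ wᵢ = 803 + 462 + 804 + 499 + 441 + 113 + 375 + 781 + 684 = 4962
Σ wᵢ² = 644809 + 213444 + 646416 + 249001 + 194481 + 12769 + 140625 + 609961 + 467856 = 3179362
n_eff = 4962² / 3179362 = 24621444 / 3179362 = 7.7441462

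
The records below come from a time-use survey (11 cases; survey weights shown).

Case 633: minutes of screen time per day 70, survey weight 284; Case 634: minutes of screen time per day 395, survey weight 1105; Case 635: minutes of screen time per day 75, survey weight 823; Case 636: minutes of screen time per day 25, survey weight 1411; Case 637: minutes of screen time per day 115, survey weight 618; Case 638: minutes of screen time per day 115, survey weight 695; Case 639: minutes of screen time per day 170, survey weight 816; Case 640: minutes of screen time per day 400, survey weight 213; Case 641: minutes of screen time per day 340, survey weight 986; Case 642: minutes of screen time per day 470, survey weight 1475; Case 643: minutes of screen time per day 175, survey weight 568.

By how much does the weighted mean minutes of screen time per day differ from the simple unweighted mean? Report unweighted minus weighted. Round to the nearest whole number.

-15

Unweighted sum = 70 + 395 + 75 + 25 + 115 + 115 + 170 + 400 + 340 + 470 + 175 = 2350
Unweighted mean = 2350 / 11 = 213.63636
Weighted sum = 70×284 + 395×1105 + 75×823 + 25×1411 + 115×618 + 115×695 + 170×816 + 400×213 + 340×986 + 470×1475 + 175×568
  = 19880 + 436475 + 61725 + 35275 + 71070 + 79925 + 138720 + 85200 + 335240 + 693250 + 99400 = 2056160
Sum of weights = 284 + 1105 + 823 + 1411 + 618 + 695 + 816 + 213 + 986 + 1475 + 568 = 8994
Weighted mean = 2056160 / 8994 = 228.61463
Difference (unweighted minus weighted) = -14.978268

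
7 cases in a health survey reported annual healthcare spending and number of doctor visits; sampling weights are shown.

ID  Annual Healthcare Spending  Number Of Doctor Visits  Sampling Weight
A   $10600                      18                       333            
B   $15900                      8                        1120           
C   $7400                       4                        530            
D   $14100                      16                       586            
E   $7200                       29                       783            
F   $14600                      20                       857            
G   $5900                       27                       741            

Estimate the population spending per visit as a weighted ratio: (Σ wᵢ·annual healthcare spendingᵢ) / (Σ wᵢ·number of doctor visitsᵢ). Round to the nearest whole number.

Σ wᵢ·y = 10600×333 + 15900×1120 + 7400×530 + 14100×586 + 7200×783 + 14600×857 + 5900×741
  = 3529800 + 17808000 + 3922000 + 8262600 + 5637600 + 12512200 + 4371900 = 56044100
Σ wᵢ·x = 18×333 + 8×1120 + 4×530 + 16×586 + 29×783 + 20×857 + 27×741
  = 5994 + 8960 + 2120 + 9376 + 22707 + 17140 + 20007 = 86304
Ratio = 56044100 / 86304 = 649.3801

649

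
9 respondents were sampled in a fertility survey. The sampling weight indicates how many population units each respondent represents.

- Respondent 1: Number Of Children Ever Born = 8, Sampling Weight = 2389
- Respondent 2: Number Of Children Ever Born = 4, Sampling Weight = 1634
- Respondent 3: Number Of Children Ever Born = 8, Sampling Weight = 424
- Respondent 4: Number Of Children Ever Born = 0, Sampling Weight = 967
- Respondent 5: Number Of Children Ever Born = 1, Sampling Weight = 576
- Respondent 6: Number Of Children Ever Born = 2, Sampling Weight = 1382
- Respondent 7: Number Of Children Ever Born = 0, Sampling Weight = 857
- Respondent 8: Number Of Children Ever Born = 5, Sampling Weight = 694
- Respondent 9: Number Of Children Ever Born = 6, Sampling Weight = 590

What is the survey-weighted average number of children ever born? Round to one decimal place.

4.1

Weighted sum = 8×2389 + 4×1634 + 8×424 + 0×967 + 1×576 + 2×1382 + 0×857 + 5×694 + 6×590
  = 19112 + 6536 + 3392 + 0 + 576 + 2764 + 0 + 3470 + 3540 = 39390
Sum of weights = 2389 + 1634 + 424 + 967 + 576 + 1382 + 857 + 694 + 590 = 9513
Weighted mean = 39390 / 9513 = 4.1406496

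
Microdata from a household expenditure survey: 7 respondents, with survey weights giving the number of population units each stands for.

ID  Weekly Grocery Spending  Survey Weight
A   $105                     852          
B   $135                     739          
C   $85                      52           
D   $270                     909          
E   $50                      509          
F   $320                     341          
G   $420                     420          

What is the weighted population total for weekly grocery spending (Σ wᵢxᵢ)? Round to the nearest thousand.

Weighted total = 750045

750000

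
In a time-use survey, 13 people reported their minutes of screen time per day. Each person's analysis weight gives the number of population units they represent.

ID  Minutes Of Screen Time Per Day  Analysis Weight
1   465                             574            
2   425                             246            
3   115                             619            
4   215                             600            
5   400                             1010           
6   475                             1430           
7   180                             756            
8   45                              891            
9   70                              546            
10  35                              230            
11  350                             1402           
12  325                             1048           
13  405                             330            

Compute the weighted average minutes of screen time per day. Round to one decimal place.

293.6

Weighted sum = 2842290
Sum of weights = 9682
Weighted mean = 2842290 / 9682 = 293.56435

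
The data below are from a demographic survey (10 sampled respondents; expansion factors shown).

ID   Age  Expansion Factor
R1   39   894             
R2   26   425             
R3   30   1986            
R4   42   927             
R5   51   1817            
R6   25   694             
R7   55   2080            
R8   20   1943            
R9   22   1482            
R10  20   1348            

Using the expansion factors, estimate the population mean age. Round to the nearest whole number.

Weighted sum = 39×894 + 26×425 + 30×1986 + 42×927 + 51×1817 + 25×694 + 55×2080 + 20×1943 + 22×1482 + 20×1348
  = 34866 + 11050 + 59580 + 38934 + 92667 + 17350 + 114400 + 38860 + 32604 + 26960 = 467271
Sum of weights = 894 + 425 + 1986 + 927 + 1817 + 694 + 2080 + 1943 + 1482 + 1348 = 13596
Weighted mean = 467271 / 13596 = 34.36827

34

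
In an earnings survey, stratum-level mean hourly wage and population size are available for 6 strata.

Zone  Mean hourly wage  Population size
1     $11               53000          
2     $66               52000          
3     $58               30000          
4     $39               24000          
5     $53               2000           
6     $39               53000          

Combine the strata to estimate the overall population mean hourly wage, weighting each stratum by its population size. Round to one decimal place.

41.4

Σ Nₕ·x̄ₕ = 11×53000 + 66×52000 + 58×30000 + 39×24000 + 53×2000 + 39×53000
  = 583000 + 3432000 + 1740000 + 936000 + 106000 + 2067000 = 8864000
Σ Nₕ = 53000 + 52000 + 30000 + 24000 + 2000 + 53000 = 214000
Overall mean = 8864000 / 214000 = 41.420561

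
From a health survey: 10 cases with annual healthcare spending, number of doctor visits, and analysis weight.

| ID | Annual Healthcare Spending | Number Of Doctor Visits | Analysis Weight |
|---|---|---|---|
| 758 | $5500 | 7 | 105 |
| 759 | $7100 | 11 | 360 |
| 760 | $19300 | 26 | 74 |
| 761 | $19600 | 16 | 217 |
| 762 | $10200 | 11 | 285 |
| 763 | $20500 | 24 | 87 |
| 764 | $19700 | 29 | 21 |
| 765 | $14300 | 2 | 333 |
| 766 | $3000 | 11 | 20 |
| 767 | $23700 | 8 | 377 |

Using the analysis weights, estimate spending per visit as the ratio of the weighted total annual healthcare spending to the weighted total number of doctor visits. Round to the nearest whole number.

1396

Σ wᵢ·y = 5500×105 + 7100×360 + 19300×74 + 19600×217 + 10200×285 + 20500×87 + 19700×21 + 14300×333 + 3000×20 + 23700×377
  = 577500 + 2556000 + 1428200 + 4253200 + 2907000 + 1783500 + 413700 + 4761900 + 60000 + 8934900 = 27675900
Σ wᵢ·x = 7×105 + 11×360 + 26×74 + 16×217 + 11×285 + 24×87 + 29×21 + 2×333 + 11×20 + 8×377
  = 735 + 3960 + 1924 + 3472 + 3135 + 2088 + 609 + 666 + 220 + 3016 = 19825
Ratio = 27675900 / 19825 = 1396.0101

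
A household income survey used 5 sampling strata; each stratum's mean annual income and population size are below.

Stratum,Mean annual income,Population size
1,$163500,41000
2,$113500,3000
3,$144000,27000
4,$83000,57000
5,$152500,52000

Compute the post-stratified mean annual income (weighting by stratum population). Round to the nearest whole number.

131072

Σ Nₕ·x̄ₕ = 163500×41000 + 113500×3000 + 144000×27000 + 83000×57000 + 152500×52000
  = 6703500000 + 340500000 + 3888000000 + 4731000000 + 7930000000 = 23593000000
Σ Nₕ = 41000 + 3000 + 27000 + 57000 + 52000 = 180000
Overall mean = 23593000000 / 180000 = 131072.22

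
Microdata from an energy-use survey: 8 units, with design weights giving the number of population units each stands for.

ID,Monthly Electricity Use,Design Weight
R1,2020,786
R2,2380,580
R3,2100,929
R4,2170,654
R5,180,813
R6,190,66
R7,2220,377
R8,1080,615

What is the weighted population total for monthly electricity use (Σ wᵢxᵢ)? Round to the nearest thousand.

Weighted total = 2020×786 + 2380×580 + 2100×929 + 2170×654 + 180×813 + 190×66 + 2220×377 + 1080×615
  = 1587720 + 1380400 + 1950900 + 1419180 + 146340 + 12540 + 836940 + 664200 = 7998220

7998000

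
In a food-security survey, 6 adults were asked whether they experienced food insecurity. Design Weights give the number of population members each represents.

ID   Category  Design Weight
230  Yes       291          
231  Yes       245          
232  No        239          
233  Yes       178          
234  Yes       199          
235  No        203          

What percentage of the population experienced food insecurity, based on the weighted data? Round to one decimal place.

Sum of weights for 'Yes' = 291 + 245 + 178 + 199 = 913
Total weight = 291 + 245 + 239 + 178 + 199 + 203 = 1355
Weighted proportion = 913 / 1355 = 0.67380074 → 67.380074%

67.4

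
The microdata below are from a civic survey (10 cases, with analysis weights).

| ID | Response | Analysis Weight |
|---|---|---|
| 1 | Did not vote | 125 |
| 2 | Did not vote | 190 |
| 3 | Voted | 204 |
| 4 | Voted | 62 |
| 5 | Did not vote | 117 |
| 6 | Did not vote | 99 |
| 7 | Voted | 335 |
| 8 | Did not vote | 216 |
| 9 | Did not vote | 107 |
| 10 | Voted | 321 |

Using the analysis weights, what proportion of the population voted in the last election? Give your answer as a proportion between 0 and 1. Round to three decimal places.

Sum of weights for 'Voted' = 204 + 62 + 335 + 321 = 922
Total weight = 125 + 190 + 204 + 62 + 117 + 99 + 335 + 216 + 107 + 321 = 1776
Weighted proportion = 922 / 1776 = 0.51914414

0.519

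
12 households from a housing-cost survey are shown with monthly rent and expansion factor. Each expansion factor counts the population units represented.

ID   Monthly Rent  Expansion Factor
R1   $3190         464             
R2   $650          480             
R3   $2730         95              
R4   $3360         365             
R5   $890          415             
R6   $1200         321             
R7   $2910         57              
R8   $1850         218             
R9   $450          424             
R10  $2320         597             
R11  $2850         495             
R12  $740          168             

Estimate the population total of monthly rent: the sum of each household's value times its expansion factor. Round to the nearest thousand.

Weighted total = 3190×464 + 650×480 + 2730×95 + 3360×365 + 890×415 + 1200×321 + 2910×57 + 1850×218 + 450×424 + 2320×597 + 2850×495 + 740×168
  = 7712540

7713000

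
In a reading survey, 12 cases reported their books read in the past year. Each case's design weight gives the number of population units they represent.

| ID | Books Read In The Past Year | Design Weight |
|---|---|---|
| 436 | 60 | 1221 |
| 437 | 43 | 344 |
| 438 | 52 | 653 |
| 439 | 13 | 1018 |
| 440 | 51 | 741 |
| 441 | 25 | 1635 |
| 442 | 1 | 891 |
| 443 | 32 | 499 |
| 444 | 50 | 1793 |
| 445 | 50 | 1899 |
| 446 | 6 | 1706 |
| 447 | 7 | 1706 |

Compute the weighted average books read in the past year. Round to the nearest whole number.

31

Weighted sum = 60×1221 + 43×344 + 52×653 + 13×1018 + 51×741 + 25×1635 + 1×891 + 32×499 + 50×1793 + 50×1899 + 6×1706 + 7×1706
  = 73260 + 14792 + 33956 + 13234 + 37791 + 40875 + 891 + 15968 + 89650 + 94950 + 10236 + 11942 = 437545
Sum of weights = 1221 + 344 + 653 + 1018 + 741 + 1635 + 891 + 499 + 1793 + 1899 + 1706 + 1706 = 14106
Weighted mean = 437545 / 14106 = 31.018361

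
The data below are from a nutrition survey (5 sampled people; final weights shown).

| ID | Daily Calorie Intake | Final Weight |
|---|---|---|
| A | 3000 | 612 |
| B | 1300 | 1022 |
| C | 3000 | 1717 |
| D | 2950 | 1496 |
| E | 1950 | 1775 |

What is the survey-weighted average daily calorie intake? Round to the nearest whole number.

Weighted sum = 3000×612 + 1300×1022 + 3000×1717 + 2950×1496 + 1950×1775
  = 16190050
Sum of weights = 612 + 1022 + 1717 + 1496 + 1775 = 6622
Weighted mean = 16190050 / 6622 = 2444.8883

2445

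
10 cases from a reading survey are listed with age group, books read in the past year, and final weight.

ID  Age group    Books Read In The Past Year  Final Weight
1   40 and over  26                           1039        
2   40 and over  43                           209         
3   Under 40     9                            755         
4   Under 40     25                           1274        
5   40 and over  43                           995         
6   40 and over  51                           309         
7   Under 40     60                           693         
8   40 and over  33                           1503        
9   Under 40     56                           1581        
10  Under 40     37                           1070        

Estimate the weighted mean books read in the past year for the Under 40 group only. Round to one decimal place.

38.8

Under 40 rows: 3, 4, 7, 9, 10
Weighted sum = 9×755 + 25×1274 + 60×693 + 56×1581 + 37×1070
  = 208351
Sum of weights = 755 + 1274 + 693 + 1581 + 1070 = 5373
Weighted mean = 208351 / 5373 = 38.777406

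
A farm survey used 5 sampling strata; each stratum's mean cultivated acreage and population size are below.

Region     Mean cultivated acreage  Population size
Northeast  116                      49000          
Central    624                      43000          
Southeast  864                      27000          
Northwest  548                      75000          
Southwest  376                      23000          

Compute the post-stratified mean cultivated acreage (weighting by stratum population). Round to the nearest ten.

490

Σ Nₕ·x̄ₕ = 105592000
Σ Nₕ = 217000
Overall mean = 105592000 / 217000 = 486.59908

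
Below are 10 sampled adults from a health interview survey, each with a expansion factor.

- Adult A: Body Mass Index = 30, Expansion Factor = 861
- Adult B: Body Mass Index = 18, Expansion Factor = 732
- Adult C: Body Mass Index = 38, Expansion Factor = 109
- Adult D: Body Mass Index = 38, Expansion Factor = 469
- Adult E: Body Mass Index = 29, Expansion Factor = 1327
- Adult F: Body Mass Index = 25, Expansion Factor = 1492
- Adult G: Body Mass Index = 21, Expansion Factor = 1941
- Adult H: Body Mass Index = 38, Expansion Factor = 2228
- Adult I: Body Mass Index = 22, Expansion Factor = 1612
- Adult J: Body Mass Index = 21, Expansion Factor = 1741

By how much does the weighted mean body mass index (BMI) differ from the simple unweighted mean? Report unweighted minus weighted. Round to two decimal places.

1.29

Unweighted sum = 30 + 18 + 38 + 38 + 29 + 25 + 21 + 38 + 22 + 21 = 280
Unweighted mean = 280 / 10 = 28
Weighted sum = 30×861 + 18×732 + 38×109 + 38×469 + 29×1327 + 25×1492 + 21×1941 + 38×2228 + 22×1612 + 21×1741
  = 334203
Sum of weights = 861 + 732 + 109 + 469 + 1327 + 1492 + 1941 + 2228 + 1612 + 1741 = 12512
Weighted mean = 334203 / 12512 = 26.710598
Difference (unweighted minus weighted) = 1.2894022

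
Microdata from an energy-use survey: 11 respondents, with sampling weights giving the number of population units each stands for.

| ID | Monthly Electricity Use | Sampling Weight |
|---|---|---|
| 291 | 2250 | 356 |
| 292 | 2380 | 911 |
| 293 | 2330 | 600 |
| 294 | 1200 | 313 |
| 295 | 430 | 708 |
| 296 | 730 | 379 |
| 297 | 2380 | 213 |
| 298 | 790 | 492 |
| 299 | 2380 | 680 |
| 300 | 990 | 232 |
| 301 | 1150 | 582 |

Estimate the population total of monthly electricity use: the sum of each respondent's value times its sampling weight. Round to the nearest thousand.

8737000

Weighted total = 2250×356 + 2380×911 + 2330×600 + 1200×313 + 430×708 + 730×379 + 2380×213 + 790×492 + 2380×680 + 990×232 + 1150×582
  = 801000 + 2168180 + 1398000 + 375600 + 304440 + 276670 + 506940 + 388680 + 1618400 + 229680 + 669300 = 8736890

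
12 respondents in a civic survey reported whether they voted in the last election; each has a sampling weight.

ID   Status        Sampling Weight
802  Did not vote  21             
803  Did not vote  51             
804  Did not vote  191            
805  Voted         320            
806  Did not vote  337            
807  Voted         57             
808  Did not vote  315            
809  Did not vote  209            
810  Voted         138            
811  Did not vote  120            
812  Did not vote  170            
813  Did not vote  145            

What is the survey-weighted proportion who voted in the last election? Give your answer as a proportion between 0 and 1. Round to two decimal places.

0.25

Sum of weights for 'Voted' = 320 + 57 + 138 = 515
Total weight = 21 + 51 + 191 + 320 + 337 + 57 + 315 + 209 + 138 + 120 + 170 + 145 = 2074
Weighted proportion = 515 / 2074 = 0.24831244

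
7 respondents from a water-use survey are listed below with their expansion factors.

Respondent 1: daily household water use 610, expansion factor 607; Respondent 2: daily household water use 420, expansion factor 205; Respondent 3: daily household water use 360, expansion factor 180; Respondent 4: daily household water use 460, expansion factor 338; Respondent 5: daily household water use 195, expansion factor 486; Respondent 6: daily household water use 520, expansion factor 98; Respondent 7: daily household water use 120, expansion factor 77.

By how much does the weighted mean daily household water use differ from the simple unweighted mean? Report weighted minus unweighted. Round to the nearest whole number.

Unweighted sum = 610 + 420 + 360 + 460 + 195 + 520 + 120 = 2685
Unweighted mean = 2685 / 7 = 383.57143
Weighted sum = 610×607 + 420×205 + 360×180 + 460×338 + 195×486 + 520×98 + 120×77
  = 370270 + 86100 + 64800 + 155480 + 94770 + 50960 + 9240 = 831620
Sum of weights = 607 + 205 + 180 + 338 + 486 + 98 + 77 = 1991
Weighted mean = 831620 / 1991 = 417.6896
Difference (weighted minus unweighted) = 34.118175

34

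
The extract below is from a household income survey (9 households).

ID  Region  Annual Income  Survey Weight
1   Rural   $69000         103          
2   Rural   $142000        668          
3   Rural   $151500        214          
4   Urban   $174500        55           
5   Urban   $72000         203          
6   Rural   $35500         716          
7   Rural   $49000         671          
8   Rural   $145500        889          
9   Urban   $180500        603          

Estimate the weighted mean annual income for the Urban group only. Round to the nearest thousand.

155000

Urban rows: 4, 5, 9
Weighted sum = 174500×55 + 72000×203 + 180500×603
  = 133055000
Sum of weights = 55 + 203 + 603 = 861
Weighted mean = 133055000 / 861 = 154535.42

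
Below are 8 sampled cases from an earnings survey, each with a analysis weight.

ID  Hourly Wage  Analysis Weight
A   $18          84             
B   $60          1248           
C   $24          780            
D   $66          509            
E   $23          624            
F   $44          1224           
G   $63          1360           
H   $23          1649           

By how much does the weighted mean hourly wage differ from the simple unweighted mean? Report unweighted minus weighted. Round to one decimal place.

Unweighted sum = 321
Unweighted mean = 321 / 8 = 40.125
Weighted sum = 18×84 + 60×1248 + 24×780 + 66×509 + 23×624 + 44×1224 + 63×1360 + 23×1649
  = 1512 + 74880 + 18720 + 33594 + 14352 + 53856 + 85680 + 37927 = 320521
Sum of weights = 84 + 1248 + 780 + 509 + 624 + 1224 + 1360 + 1649 = 7478
Weighted mean = 320521 / 7478 = 42.861861
Difference (unweighted minus weighted) = -2.7368615

-2.7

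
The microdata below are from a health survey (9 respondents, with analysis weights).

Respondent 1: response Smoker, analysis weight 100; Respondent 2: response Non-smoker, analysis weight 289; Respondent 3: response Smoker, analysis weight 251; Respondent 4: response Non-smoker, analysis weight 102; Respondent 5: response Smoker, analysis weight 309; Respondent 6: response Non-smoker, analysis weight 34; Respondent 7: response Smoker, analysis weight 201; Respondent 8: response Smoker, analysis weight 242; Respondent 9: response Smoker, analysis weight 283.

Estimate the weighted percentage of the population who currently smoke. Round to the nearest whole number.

77

Sum of weights for 'Smoker' = 100 + 251 + 309 + 201 + 242 + 283 = 1386
Total weight = 1811
Weighted proportion = 1386 / 1811 = 0.76532303 → 76.532303%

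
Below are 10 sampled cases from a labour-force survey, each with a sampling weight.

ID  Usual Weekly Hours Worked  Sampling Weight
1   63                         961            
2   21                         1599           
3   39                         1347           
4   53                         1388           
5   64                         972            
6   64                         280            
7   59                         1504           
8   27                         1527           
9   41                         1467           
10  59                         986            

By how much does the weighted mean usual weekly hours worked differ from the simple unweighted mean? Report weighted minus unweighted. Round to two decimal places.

-3.40

Unweighted sum = 63 + 21 + 39 + 53 + 64 + 64 + 59 + 27 + 41 + 59 = 490
Unweighted mean = 490 / 10 = 49
Weighted sum = 63×961 + 21×1599 + 39×1347 + 53×1388 + 64×972 + 64×280 + 59×1504 + 27×1527 + 41×1467 + 59×986
  = 548633
Sum of weights = 961 + 1599 + 1347 + 1388 + 972 + 280 + 1504 + 1527 + 1467 + 986 = 12031
Weighted mean = 548633 / 12031 = 45.601613
Difference (weighted minus unweighted) = -3.3983875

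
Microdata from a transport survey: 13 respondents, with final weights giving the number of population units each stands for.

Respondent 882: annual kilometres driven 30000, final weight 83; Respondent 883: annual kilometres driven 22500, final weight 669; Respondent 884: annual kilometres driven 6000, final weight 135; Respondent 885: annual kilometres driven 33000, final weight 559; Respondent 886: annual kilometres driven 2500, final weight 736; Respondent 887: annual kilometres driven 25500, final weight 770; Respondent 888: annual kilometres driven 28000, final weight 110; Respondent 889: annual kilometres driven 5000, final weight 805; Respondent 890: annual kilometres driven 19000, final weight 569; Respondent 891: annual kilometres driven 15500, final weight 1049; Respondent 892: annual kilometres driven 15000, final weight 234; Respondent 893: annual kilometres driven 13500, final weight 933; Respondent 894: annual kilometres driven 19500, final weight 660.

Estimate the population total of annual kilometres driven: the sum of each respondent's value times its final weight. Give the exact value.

121425500

Weighted total = 121425500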